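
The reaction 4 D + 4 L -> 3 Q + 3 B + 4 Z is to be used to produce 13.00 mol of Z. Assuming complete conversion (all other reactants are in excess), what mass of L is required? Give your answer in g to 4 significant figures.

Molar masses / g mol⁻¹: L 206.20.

2681 g

n(Z) = 13.00 mol
n(L) = (4/4) × 13.00 = 13.00 mol
mass = 13.00 × 206.20 = 2681 g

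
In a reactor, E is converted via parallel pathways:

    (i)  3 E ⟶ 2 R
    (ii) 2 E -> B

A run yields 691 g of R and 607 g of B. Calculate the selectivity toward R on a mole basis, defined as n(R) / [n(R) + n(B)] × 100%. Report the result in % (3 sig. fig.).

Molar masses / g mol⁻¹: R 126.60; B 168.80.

60.3 %

n(R) = 691 / 126.60 = 5.458 mol
n(B) = 607 / 168.80 = 3.596 mol
selectivity = 5.458/(5.458+3.596) × 100 = 60.28 %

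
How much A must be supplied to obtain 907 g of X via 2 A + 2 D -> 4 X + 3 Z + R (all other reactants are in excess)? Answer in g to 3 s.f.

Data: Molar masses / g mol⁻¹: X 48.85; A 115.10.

n(X) = 907 / 48.85 = 18.57 mol
n(A) = (2/4) × 18.57 = 9.285 mol
mass = 9.285 × 115.10 = 1069 g

1070 g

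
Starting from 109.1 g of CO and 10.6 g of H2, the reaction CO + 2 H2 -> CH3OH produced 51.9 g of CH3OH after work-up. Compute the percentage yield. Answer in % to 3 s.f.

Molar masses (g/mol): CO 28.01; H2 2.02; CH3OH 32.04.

61.7 %

n(CO) = 109.1 / 28.01 = 3.895 mol
n(H2) = 10.60 / 2.02 = 5.248 mol
n/ν for CO = 3.895/1 = 3.895
n/ν for H2 = 5.248/2 = 2.624
Smallest n/ν is H2 → limiting reagent.
theoretical n(CH3OH) = (1/2) × 5.248 = 2.624 mol → 84.07 g
% yield = 51.9 / 84.07 × 100 = 61.73 %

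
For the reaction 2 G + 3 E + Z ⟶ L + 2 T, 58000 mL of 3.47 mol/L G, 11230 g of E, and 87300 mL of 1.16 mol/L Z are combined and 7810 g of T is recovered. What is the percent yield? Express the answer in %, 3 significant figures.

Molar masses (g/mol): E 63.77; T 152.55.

n(G) = 3.47 × 58000/1000 = 201.3 mol
n(E) = 11230 / 63.77 = 176.1 mol
n(Z) = 1.16 × 87300/1000 = 101.3 mol
n/ν for G = 201.3/2 = 100.7
n/ν for E = 176.1/3 = 58.70
n/ν for Z = 101.3/1 = 101.3
Smallest n/ν is E → limiting reagent.
theoretical n(T) = (2/3) × 176.1 = 117.4 mol → 17910 g
% yield = 7810 / 17910 × 100 = 43.61 %

43.6 %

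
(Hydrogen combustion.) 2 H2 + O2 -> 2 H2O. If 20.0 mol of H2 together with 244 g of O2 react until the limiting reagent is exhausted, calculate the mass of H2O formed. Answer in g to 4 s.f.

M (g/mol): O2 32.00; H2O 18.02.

n(H2) = 20.00 mol
n(O2) = 244.0 / 32.00 = 7.625 mol
n/ν for H2 = 20.00/2 = 10.00
n/ν for O2 = 7.625/1 = 7.625
Smallest n/ν is O2 → limiting reagent.
n(H2O) = (2/1) × 7.625 = 15.25 mol
mass = 15.25 × 18.02 = 274.8 g

274.8 g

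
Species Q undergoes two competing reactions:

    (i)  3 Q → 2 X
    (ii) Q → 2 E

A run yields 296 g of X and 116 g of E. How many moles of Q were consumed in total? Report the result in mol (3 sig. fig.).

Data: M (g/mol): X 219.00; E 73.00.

n(X) = 296 / 219.00 = 1.352 mol
n(E) = 116 / 73.00 = 1.589 mol
n(Q) via (i) = (3/2)×1.352 = 2.028 mol
n(Q) via (ii) = (1/2)×1.589 = 0.7945 mol
total n(Q) = 2.028 + 0.7945 = 2.823 mol

2.82 mol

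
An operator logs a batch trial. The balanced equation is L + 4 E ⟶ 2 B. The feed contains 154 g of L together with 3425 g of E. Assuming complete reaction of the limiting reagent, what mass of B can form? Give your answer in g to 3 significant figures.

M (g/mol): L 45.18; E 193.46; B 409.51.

n(L) = 154.0 / 45.18 = 3.409 mol
n(E) = 3425 / 193.46 = 17.70 mol
n/ν → L: 3.409, E: 4.425; L is limiting.
n(B) = (2/1) × 3.409 = 6.818 mol
mass = 6.818 × 409.51 = 2792 g

2790 g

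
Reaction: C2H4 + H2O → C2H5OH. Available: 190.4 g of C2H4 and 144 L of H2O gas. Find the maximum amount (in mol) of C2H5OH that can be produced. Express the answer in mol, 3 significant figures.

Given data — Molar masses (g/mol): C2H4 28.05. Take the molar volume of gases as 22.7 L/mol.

6.34 mol

n(C2H4) = 190.4 / 28.05 = 6.788 mol
n(H2O) = 144.0 / 22.7 = 6.344 mol
n/ν for C2H4 = 6.788/1 = 6.788
n/ν for H2O = 6.344/1 = 6.344
Smallest n/ν is H2O → limiting reagent.
n(C2H5OH) = (1/1) × 6.344 = 6.344 mol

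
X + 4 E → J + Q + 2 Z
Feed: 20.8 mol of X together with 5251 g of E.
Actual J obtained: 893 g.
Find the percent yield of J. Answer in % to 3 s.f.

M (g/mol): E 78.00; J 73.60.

n(X) = 20.80 mol
n(E) = 5251 / 78.00 = 67.32 mol
n/ν for X = 20.80/1 = 20.80
n/ν for E = 67.32/4 = 16.83
Smallest n/ν is E → limiting reagent.
theoretical n(J) = (1/4) × 67.32 = 16.83 mol → 1239 g
% yield = 893 / 1239 × 100 = 72.07 %

72.1 %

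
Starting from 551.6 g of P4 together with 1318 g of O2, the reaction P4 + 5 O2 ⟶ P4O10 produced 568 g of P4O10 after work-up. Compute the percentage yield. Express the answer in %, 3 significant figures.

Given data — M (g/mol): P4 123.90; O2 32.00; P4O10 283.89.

n(P4) = 551.6 / 123.90 = 4.452 mol
n(O2) = 1318 / 32.00 = 41.19 mol
n/ν for P4 = 4.452/1 = 4.452
n/ν for O2 = 41.19/5 = 8.238
Smallest n/ν is P4 → limiting reagent.
theoretical n(P4O10) = (1/1) × 4.452 = 4.452 mol → 1264 g
% yield = 568 / 1264 × 100 = 44.94 %

44.9 %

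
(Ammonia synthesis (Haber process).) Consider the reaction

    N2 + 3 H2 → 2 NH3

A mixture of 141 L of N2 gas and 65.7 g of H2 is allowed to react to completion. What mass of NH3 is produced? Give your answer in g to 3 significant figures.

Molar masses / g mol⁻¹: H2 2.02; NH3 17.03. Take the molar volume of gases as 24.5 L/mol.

196 g

n(N2) = 141.0 / 24.5 = 5.755 mol
n(H2) = 65.70 / 2.02 = 32.52 mol
n/ν for N2 = 5.755/1 = 5.755
n/ν for H2 = 32.52/3 = 10.84
Smallest n/ν is N2 → limiting reagent.
n(NH3) = (2/1) × 5.755 = 11.51 mol
mass = 11.51 × 17.03 = 196.0 g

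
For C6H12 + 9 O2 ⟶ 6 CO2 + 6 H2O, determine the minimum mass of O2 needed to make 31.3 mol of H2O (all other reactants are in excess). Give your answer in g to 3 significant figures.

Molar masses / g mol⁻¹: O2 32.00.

n(H2O) = 31.30 mol
n(O2) = (9/6) × 31.30 = 46.95 mol
mass = 46.95 × 32.00 = 1502 g

1500 g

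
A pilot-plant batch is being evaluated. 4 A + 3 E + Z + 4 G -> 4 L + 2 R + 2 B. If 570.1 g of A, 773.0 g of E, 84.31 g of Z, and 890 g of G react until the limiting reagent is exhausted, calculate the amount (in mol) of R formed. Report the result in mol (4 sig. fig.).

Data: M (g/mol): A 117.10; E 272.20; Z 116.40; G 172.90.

n(A) = 570.1 / 117.10 = 4.868 mol
n(E) = 773.0 / 272.20 = 2.840 mol
n(Z) = 84.31 / 116.40 = 0.7243 mol
n(G) = 890.0 / 172.90 = 5.147 mol
n/ν for A = 4.868/4 = 1.217
n/ν for E = 2.840/3 = 0.9467
n/ν for Z = 0.7243/1 = 0.7243
n/ν for G = 5.147/4 = 1.287
Smallest n/ν is Z → limiting reagent.
n(R) = (2/1) × 0.7243 = 1.449 mol

1.449 mol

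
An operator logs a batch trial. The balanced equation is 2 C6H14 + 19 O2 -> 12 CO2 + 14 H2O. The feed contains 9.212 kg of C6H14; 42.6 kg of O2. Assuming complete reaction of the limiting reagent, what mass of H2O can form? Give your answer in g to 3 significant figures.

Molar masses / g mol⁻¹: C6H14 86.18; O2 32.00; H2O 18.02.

n(C6H14) = 9.212×1000 / 86.18 = 106.9 mol
n(O2) = 42.60×1000 / 32.00 = 1331 mol
n/ν for C6H14 = 106.9/2 = 53.45
n/ν for O2 = 1331/19 = 70.05
Smallest n/ν is C6H14 → limiting reagent.
n(H2O) = (14/2) × 106.9 = 748.3 mol
mass = 748.3 × 18.02 = 13480 g

13500 g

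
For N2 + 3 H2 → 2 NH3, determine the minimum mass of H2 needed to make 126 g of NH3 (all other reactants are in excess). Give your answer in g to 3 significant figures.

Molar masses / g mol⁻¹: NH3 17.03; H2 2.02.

n(NH3) = 126 / 17.03 = 7.399 mol
n(H2) = (3/2) × 7.399 = 11.10 mol
mass = 11.10 × 2.02 = 22.42 g

22.4 g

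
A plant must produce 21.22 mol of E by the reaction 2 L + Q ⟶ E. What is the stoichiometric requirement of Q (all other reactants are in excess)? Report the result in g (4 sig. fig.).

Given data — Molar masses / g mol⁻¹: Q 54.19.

n(E) = 21.22 mol
n(Q) = (1/1) × 21.22 = 21.22 mol
mass = 21.22 × 54.19 = 1150 g

1150 g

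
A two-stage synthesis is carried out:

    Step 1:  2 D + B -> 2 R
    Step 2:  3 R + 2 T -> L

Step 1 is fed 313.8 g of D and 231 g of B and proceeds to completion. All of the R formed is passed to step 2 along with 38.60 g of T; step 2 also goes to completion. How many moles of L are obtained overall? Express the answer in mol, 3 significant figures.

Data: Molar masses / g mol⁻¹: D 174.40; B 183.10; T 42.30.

Step 1:
n(D) = 313.8 / 174.40 = 1.799 mol
n(B) = 231.0 / 183.10 = 1.262 mol
n/ν → D: 0.8995, B: 1.262; D is limiting.
n(R) produced = (2/2) × 1.799 = 1.799 mol
Step 2:
n(R) available = 1.799 mol
n(T) = 38.60 / 42.30 = 0.9125 mol
n/ν → R: 0.5997, T: 0.4563; T is limiting.
n(L) = (1/2) × 0.9125 = 0.4563 mol

0.456 mol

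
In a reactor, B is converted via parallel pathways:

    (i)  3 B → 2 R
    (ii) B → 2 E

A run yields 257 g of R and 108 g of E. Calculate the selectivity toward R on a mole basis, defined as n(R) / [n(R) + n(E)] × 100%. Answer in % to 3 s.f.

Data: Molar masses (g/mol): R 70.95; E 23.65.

44.2 %

n(R) = 257 / 70.95 = 3.622 mol
n(E) = 108 / 23.65 = 4.567 mol
selectivity = 3.622/(3.622+4.567) × 100 = 44.23 %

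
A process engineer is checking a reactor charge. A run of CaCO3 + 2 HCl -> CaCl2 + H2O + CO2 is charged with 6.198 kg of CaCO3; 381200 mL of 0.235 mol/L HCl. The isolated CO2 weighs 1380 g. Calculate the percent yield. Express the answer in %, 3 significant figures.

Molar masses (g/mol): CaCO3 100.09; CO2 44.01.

n(CaCO3) = 6.198×1000 / 100.09 = 61.92 mol
n(HCl) = 0.235 × 381200/1000 = 89.58 mol
n/ν for CaCO3 = 61.92/1 = 61.92
n/ν for HCl = 89.58/2 = 44.79
Smallest n/ν is HCl → limiting reagent.
theoretical n(CO2) = (1/2) × 89.58 = 44.79 mol → 1971 g
% yield = 1380 / 1971 × 100 = 70.02 %

70.0 %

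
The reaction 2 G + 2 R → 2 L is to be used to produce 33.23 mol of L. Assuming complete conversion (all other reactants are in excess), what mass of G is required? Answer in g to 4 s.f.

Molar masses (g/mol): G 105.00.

n(L) = 33.23 mol
n(G) = (2/2) × 33.23 = 33.23 mol
mass = 33.23 × 105.00 = 3489 g

3489 g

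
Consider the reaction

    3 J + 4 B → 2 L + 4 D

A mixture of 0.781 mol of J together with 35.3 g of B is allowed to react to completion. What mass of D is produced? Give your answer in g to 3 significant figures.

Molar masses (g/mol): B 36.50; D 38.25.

n(J) = 0.7810 mol
n(B) = 35.30 / 36.50 = 0.9671 mol
n/ν for J = 0.7810/3 = 0.2603
n/ν for B = 0.9671/4 = 0.2418
Smallest n/ν is B → limiting reagent.
n(D) = (4/4) × 0.9671 = 0.9671 mol
mass = 0.9671 × 38.25 = 36.99 g

37.0 g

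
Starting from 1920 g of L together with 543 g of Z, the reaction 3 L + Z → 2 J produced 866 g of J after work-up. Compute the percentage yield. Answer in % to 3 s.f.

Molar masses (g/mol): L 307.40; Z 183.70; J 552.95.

37.6 %

n(L) = 1920 / 307.40 = 6.246 mol
n(Z) = 543.0 / 183.70 = 2.956 mol
n/ν for L = 6.246/3 = 2.082
n/ν for Z = 2.956/1 = 2.956
Smallest n/ν is L → limiting reagent.
theoretical n(J) = (2/3) × 6.246 = 4.164 mol → 2302 g
% yield = 866 / 2302 × 100 = 37.62 %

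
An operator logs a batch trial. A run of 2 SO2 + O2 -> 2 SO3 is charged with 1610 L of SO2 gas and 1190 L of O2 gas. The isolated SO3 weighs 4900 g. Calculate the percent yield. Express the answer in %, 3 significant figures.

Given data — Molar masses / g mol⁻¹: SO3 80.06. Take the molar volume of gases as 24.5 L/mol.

n(SO2) = 1610 / 24.5 = 65.71 mol
n(O2) = 1190 / 24.5 = 48.57 mol
n/ν for SO2 = 65.71/2 = 32.86
n/ν for O2 = 48.57/1 = 48.57
Smallest n/ν is SO2 → limiting reagent.
theoretical n(SO3) = (2/2) × 65.71 = 65.71 mol → 5261 g
% yield = 4900 / 5261 × 100 = 93.14 %

93.1 %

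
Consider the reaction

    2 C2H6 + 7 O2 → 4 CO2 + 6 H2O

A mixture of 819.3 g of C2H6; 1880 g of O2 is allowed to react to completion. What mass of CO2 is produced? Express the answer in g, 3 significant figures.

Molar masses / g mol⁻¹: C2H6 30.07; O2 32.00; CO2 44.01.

n(C2H6) = 819.3 / 30.07 = 27.25 mol
n(O2) = 1880 / 32.00 = 58.75 mol
n/ν for C2H6 = 27.25/2 = 13.63
n/ν for O2 = 58.75/7 = 8.393
Smallest n/ν is O2 → limiting reagent.
n(CO2) = (4/7) × 58.75 = 33.57 mol
mass = 33.57 × 44.01 = 1477 g

1480 g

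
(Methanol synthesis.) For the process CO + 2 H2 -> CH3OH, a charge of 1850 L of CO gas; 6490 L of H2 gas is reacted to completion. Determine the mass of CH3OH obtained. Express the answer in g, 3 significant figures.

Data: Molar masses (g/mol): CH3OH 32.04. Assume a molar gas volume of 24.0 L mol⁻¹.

n(CO) = 1850 / 24.0 = 77.08 mol
n(H2) = 6490 / 24.0 = 270.4 mol
n/ν for CO = 77.08/1 = 77.08
n/ν for H2 = 270.4/2 = 135.2
Smallest n/ν is CO → limiting reagent.
n(CH3OH) = (1/1) × 77.08 = 77.08 mol
mass = 77.08 × 32.04 = 2470 g

2470 g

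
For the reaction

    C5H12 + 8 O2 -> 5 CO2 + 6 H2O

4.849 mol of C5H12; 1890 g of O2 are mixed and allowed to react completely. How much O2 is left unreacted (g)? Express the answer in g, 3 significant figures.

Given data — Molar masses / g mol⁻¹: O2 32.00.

649 g

n(C5H12) = 4.849 mol
n(O2) = 1890 / 32.00 = 59.06 mol
n/ν → C5H12: 4.849, O2: 7.383; C5H12 is limiting.
O2 consumed = (8/1) × 4.849 = 38.79 mol
O2 remaining = 59.06 − 38.79 = 20.27 mol
mass = 20.27 × 32.00 = 648.6 g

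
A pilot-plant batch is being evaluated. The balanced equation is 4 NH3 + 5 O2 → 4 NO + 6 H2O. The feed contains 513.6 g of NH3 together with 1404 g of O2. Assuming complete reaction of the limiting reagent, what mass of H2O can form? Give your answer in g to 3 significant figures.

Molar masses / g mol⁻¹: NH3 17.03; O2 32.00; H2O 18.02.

n(NH3) = 513.6 / 17.03 = 30.16 mol
n(O2) = 1404 / 32.00 = 43.88 mol
n/ν for NH3 = 30.16/4 = 7.540
n/ν for O2 = 43.88/5 = 8.776
Smallest n/ν is NH3 → limiting reagent.
n(H2O) = (6/4) × 30.16 = 45.24 mol
mass = 45.24 × 18.02 = 815.2 g

815 g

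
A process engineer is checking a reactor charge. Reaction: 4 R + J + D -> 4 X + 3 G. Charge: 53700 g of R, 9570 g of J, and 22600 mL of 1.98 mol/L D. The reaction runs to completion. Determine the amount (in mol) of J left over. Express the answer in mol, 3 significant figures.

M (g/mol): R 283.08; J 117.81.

36.5 mol

n(R) = 53700 / 283.08 = 189.7 mol
n(J) = 9570 / 117.81 = 81.23 mol
n(D) = 1.98 × 22600/1000 = 44.75 mol
n/ν → R: 47.43, J: 81.23, D: 44.75; D is limiting.
J consumed = (1/1) × 44.75 = 44.75 mol
J remaining = 81.23 − 44.75 = 36.48 mol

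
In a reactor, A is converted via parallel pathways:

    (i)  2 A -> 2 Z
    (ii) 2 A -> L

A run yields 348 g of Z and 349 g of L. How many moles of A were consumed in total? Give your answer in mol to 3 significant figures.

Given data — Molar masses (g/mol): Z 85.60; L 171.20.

8.14 mol

n(Z) = 348 / 85.60 = 4.065 mol
n(L) = 349 / 171.20 = 2.039 mol
n(A) via (i) = (2/2)×4.065 = 4.065 mol
n(A) via (ii) = (2/1)×2.039 = 4.078 mol
total n(A) = 4.065 + 4.078 = 8.143 mol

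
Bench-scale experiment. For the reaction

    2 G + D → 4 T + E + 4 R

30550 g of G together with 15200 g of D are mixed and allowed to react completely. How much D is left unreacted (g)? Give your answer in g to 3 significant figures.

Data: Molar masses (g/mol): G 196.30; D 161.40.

n(G) = 30550 / 196.30 = 155.6 mol
n(D) = 15200 / 161.40 = 94.18 mol
n/ν for G = 155.6/2 = 77.80
n/ν for D = 94.18/1 = 94.18
Smallest n/ν is G → limiting reagent.
D consumed = (1/2) × 155.6 = 77.80 mol
D remaining = 94.18 − 77.80 = 16.38 mol
mass = 16.38 × 161.40 = 2644 g

2640 g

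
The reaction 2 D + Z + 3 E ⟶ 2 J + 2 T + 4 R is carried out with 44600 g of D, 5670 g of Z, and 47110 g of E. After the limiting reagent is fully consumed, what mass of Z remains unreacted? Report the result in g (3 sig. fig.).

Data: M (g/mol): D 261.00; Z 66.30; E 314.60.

2360 g

n(D) = 44600 / 261.00 = 170.9 mol
n(Z) = 5670 / 66.30 = 85.52 mol
n(E) = 47110 / 314.60 = 149.7 mol
n/ν → D: 85.45, Z: 85.52, E: 49.90; E is limiting.
Z consumed = (1/3) × 149.7 = 49.90 mol
Z remaining = 85.52 − 49.90 = 35.62 mol
mass = 35.62 × 66.30 = 2362 g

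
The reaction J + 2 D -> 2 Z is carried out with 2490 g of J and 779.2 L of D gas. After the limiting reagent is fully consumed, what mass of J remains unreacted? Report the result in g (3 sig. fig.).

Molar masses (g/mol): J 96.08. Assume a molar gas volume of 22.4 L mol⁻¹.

n(J) = 2490 / 96.08 = 25.92 mol
n(D) = 779.2 / 22.4 = 34.79 mol
n/ν → J: 25.92, D: 17.40; D is limiting.
J consumed = (1/2) × 34.79 = 17.40 mol
J remaining = 25.92 − 17.40 = 8.520 mol
mass = 8.520 × 96.08 = 818.6 g

819 g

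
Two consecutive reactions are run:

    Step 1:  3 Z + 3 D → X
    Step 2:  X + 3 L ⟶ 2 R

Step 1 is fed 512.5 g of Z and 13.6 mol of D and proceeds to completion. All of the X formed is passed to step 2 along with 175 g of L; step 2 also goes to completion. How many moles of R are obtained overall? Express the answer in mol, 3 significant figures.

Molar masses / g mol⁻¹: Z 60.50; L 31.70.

3.68 mol

Step 1:
n(Z) = 512.5 / 60.50 = 8.471 mol
n(D) = 13.60 mol
n/ν → Z: 2.824, D: 4.533; Z is limiting.
n(X) produced = (1/3) × 8.471 = 2.824 mol
Step 2:
n(X) available = 2.824 mol
n(L) = 175.0 / 31.70 = 5.521 mol
n/ν → X: 2.824, L: 1.840; L is limiting.
n(R) = (2/3) × 5.521 = 3.681 mol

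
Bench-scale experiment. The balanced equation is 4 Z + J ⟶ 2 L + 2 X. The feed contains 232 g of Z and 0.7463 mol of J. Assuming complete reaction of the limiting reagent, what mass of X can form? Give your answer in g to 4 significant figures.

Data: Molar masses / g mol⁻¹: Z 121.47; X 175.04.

n(Z) = 232.0 / 121.47 = 1.910 mol
n(J) = 0.7463 mol
n/ν → Z: 0.4775, J: 0.7463; Z is limiting.
n(X) = (2/4) × 1.910 = 0.9550 mol
mass = 0.9550 × 175.04 = 167.2 g

167.2 g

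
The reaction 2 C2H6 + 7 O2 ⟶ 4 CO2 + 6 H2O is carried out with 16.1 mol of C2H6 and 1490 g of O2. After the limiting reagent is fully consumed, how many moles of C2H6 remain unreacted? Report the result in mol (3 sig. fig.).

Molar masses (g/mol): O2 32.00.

n(C2H6) = 16.10 mol
n(O2) = 1490 / 32.00 = 46.56 mol
n/ν → C2H6: 8.050, O2: 6.651; O2 is limiting.
C2H6 consumed = (2/7) × 46.56 = 13.30 mol
C2H6 remaining = 16.10 − 13.30 = 2.800 mol

2.80 mol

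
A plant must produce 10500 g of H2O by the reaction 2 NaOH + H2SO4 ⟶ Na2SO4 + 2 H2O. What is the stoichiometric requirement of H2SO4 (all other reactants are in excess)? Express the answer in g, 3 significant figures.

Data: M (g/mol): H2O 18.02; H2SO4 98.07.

28600 g

n(H2O) = 10500 / 18.02 = 582.7 mol
n(H2SO4) = (1/2) × 582.7 = 291.4 mol
mass = 291.4 × 98.07 = 28580 g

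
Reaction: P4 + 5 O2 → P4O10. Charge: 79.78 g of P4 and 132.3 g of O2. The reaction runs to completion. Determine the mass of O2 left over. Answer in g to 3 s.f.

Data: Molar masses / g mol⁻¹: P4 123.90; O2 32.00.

29.3 g

n(P4) = 79.78 / 123.90 = 0.6439 mol
n(O2) = 132.3 / 32.00 = 4.134 mol
n/ν for P4 = 0.6439/1 = 0.6439
n/ν for O2 = 4.134/5 = 0.8268
Smallest n/ν is P4 → limiting reagent.
O2 consumed = (5/1) × 0.6439 = 3.220 mol
O2 remaining = 4.134 − 3.220 = 0.9140 mol
mass = 0.9140 × 32.00 = 29.25 g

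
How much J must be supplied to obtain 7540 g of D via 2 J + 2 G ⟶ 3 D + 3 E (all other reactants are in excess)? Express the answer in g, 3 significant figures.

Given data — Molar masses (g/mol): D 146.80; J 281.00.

9620 g

n(D) = 7540 / 146.80 = 51.36 mol
n(J) = (2/3) × 51.36 = 34.24 mol
mass = 34.24 × 281.00 = 9621 g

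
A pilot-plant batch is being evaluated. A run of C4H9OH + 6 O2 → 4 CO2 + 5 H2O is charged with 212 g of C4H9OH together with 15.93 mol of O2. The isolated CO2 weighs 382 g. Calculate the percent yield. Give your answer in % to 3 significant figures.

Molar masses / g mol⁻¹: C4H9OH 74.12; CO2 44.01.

n(C4H9OH) = 212.0 / 74.12 = 2.860 mol
n(O2) = 15.93 mol
n/ν for C4H9OH = 2.860/1 = 2.860
n/ν for O2 = 15.93/6 = 2.655
Smallest n/ν is O2 → limiting reagent.
theoretical n(CO2) = (4/6) × 15.93 = 10.62 mol → 467.4 g
% yield = 382 / 467.4 × 100 = 81.73 %

81.7 %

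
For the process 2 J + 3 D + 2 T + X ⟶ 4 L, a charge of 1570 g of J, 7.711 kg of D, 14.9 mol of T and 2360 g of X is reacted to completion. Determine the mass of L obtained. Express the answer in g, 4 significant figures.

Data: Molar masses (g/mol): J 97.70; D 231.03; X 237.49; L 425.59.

12680 g

n(J) = 1570 / 97.70 = 16.07 mol
n(D) = 7.711×1000 / 231.03 = 33.38 mol
n(T) = 14.90 mol
n(X) = 2360 / 237.49 = 9.937 mol
n/ν for J = 16.07/2 = 8.035
n/ν for D = 33.38/3 = 11.13
n/ν for T = 14.90/2 = 7.450
n/ν for X = 9.937/1 = 9.937
Smallest n/ν is T → limiting reagent.
n(L) = (4/2) × 14.90 = 29.80 mol
mass = 29.80 × 425.59 = 12680 g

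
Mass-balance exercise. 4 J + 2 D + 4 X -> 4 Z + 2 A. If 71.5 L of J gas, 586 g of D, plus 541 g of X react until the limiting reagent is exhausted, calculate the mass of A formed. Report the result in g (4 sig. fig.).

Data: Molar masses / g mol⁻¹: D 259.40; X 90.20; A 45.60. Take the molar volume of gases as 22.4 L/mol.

n(J) = 71.50 / 22.4 = 3.192 mol
n(D) = 586.0 / 259.40 = 2.259 mol
n(X) = 541.0 / 90.20 = 5.998 mol
n/ν for J = 3.192/4 = 0.7980
n/ν for D = 2.259/2 = 1.130
n/ν for X = 5.998/4 = 1.500
Smallest n/ν is J → limiting reagent.
n(A) = (2/4) × 3.192 = 1.596 mol
mass = 1.596 × 45.60 = 72.78 g

72.78 g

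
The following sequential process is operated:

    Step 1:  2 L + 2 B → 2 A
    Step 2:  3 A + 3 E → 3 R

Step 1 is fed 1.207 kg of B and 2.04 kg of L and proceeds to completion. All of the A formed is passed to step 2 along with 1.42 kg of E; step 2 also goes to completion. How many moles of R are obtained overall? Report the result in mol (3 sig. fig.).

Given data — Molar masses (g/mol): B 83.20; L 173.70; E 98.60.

Step 1:
n(B) = 1.207×1000 / 83.20 = 14.51 mol
n(L) = 2.040×1000 / 173.70 = 11.74 mol
n/ν for B = 14.51/2 = 7.255
n/ν for L = 11.74/2 = 5.870
Smallest n/ν is L → limiting reagent.
n(A) produced = (2/2) × 11.74 = 11.74 mol
Step 2:
n(A) available = 11.74 mol
n(E) = 1.420×1000 / 98.60 = 14.40 mol
n/ν for A = 11.74/3 = 3.913
n/ν for E = 14.40/3 = 4.800
Smallest n/ν is A → limiting reagent.
n(R) = (3/3) × 11.74 = 11.74 mol

11.7 mol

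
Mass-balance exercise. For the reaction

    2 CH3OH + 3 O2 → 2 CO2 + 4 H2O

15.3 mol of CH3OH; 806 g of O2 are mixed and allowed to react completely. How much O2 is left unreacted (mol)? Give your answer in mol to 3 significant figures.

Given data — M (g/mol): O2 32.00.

n(CH3OH) = 15.30 mol
n(O2) = 806.0 / 32.00 = 25.19 mol
n/ν → CH3OH: 7.650, O2: 8.397; CH3OH is limiting.
O2 consumed = (3/2) × 15.30 = 22.95 mol
O2 remaining = 25.19 − 22.95 = 2.240 mol

2.24 mol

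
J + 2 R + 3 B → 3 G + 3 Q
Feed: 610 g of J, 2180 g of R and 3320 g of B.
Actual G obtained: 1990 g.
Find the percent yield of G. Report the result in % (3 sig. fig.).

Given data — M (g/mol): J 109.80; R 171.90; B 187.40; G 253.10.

n(J) = 610.0 / 109.80 = 5.556 mol
n(R) = 2180 / 171.90 = 12.68 mol
n(B) = 3320 / 187.40 = 17.72 mol
n/ν for J = 5.556/1 = 5.556
n/ν for R = 12.68/2 = 6.340
n/ν for B = 17.72/3 = 5.907
Smallest n/ν is J → limiting reagent.
theoretical n(G) = (3/1) × 5.556 = 16.67 mol → 4219 g
% yield = 1990 / 4219 × 100 = 47.17 %

47.2 %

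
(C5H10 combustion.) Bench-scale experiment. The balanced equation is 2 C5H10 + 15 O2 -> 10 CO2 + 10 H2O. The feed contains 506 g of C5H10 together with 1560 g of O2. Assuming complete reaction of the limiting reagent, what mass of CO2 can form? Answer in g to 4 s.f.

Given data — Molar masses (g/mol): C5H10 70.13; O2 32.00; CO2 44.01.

1430 g

n(C5H10) = 506.0 / 70.13 = 7.215 mol
n(O2) = 1560 / 32.00 = 48.75 mol
n/ν for C5H10 = 7.215/2 = 3.608
n/ν for O2 = 48.75/15 = 3.250
Smallest n/ν is O2 → limiting reagent.
n(CO2) = (10/15) × 48.75 = 32.50 mol
mass = 32.50 × 44.01 = 1430 g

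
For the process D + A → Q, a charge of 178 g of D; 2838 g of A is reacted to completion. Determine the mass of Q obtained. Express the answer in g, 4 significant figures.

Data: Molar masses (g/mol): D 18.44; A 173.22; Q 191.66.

n(D) = 178.0 / 18.44 = 9.653 mol
n(A) = 2838 / 173.22 = 16.38 mol
n/ν for D = 9.653/1 = 9.653
n/ν for A = 16.38/1 = 16.38
Smallest n/ν is D → limiting reagent.
n(Q) = (1/1) × 9.653 = 9.653 mol
mass = 9.653 × 191.66 = 1850 g

1850 g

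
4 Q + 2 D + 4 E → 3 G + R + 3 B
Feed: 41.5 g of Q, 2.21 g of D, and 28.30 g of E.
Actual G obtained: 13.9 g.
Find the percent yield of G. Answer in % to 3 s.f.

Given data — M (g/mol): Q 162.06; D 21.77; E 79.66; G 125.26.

n(Q) = 41.50 / 162.06 = 0.2561 mol
n(D) = 2.210 / 21.77 = 0.1015 mol
n(E) = 28.30 / 79.66 = 0.3553 mol
n/ν for Q = 0.2561/4 = 0.06403
n/ν for D = 0.1015/2 = 0.05075
n/ν for E = 0.3553/4 = 0.08883
Smallest n/ν is D → limiting reagent.
theoretical n(G) = (3/2) × 0.1015 = 0.1523 mol → 19.08 g
% yield = 13.9 / 19.08 × 100 = 72.85 %

72.9 %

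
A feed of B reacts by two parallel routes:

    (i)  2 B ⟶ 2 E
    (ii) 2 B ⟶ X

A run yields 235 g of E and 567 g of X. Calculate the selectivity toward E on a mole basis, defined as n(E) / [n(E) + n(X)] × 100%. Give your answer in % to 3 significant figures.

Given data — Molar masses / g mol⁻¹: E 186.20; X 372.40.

45.3 %

n(E) = 235 / 186.20 = 1.262 mol
n(X) = 567 / 372.40 = 1.523 mol
selectivity = 1.262/(1.262+1.523) × 100 = 45.31 %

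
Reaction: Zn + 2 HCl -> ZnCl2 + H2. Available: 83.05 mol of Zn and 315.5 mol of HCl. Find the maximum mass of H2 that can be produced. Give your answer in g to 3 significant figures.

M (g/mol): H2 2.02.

n(Zn) = 83.05 mol
n(HCl) = 315.5 mol
n/ν for Zn = 83.05/1 = 83.05
n/ν for HCl = 315.5/2 = 157.8
Smallest n/ν is Zn → limiting reagent.
n(H2) = (1/1) × 83.05 = 83.05 mol
mass = 83.05 × 2.02 = 167.8 g

168 g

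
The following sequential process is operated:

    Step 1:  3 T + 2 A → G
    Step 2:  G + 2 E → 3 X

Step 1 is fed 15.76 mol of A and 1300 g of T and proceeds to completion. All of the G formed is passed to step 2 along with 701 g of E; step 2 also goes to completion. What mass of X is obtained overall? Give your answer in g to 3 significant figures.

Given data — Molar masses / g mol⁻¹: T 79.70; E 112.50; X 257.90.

2410 g

Step 1:
n(A) = 15.76 mol
n(T) = 1300 / 79.70 = 16.31 mol
n/ν for A = 15.76/2 = 7.880
n/ν for T = 16.31/3 = 5.437
Smallest n/ν is T → limiting reagent.
n(G) produced = (1/3) × 16.31 = 5.437 mol
Step 2:
n(G) available = 5.437 mol
n(E) = 701.0 / 112.50 = 6.231 mol
n/ν for G = 5.437/1 = 5.437
n/ν for E = 6.231/2 = 3.116
Smallest n/ν is E → limiting reagent.
n(X) = (3/2) × 6.231 = 9.347 mol
mass = 9.347 × 257.90 = 2411 g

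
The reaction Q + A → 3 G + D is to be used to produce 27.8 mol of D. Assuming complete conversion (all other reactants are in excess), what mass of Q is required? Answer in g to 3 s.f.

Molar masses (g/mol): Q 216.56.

6020 g

n(D) = 27.80 mol
n(Q) = (1/1) × 27.80 = 27.80 mol
mass = 27.80 × 216.56 = 6020 g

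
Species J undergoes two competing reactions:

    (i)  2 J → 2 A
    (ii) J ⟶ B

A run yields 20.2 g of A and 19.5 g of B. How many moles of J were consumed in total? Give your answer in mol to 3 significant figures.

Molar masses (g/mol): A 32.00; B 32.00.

n(A) = 20.2 / 32.00 = 0.6313 mol
n(B) = 19.5 / 32.00 = 0.6094 mol
n(J) via (i) = (2/2)×0.6313 = 0.6313 mol
n(J) via (ii) = (1/1)×0.6094 = 0.6094 mol
total n(J) = 0.6313 + 0.6094 = 1.241 mol

1.24 mol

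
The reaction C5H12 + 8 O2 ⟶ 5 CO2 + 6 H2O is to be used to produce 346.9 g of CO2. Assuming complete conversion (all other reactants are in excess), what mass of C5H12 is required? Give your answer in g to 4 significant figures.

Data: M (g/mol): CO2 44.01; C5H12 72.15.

113.7 g

n(CO2) = 346.9 / 44.01 = 7.882 mol
n(C5H12) = (1/5) × 7.882 = 1.576 mol
mass = 1.576 × 72.15 = 113.7 g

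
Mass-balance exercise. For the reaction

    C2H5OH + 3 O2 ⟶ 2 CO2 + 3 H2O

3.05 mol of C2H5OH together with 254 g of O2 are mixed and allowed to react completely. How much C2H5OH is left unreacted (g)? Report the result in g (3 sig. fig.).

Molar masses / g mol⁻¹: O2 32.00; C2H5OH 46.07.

n(C2H5OH) = 3.050 mol
n(O2) = 254.0 / 32.00 = 7.938 mol
n/ν for C2H5OH = 3.050/1 = 3.050
n/ν for O2 = 7.938/3 = 2.646
Smallest n/ν is O2 → limiting reagent.
C2H5OH consumed = (1/3) × 7.938 = 2.646 mol
C2H5OH remaining = 3.050 − 2.646 = 0.4040 mol
mass = 0.4040 × 46.07 = 18.61 g

18.6 g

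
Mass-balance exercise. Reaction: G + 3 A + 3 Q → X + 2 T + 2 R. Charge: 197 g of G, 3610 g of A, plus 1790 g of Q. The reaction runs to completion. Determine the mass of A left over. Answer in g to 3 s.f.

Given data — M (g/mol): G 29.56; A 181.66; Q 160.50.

n(G) = 197.0 / 29.56 = 6.664 mol
n(A) = 3610 / 181.66 = 19.87 mol
n(Q) = 1790 / 160.50 = 11.15 mol
n/ν for G = 6.664/1 = 6.664
n/ν for A = 19.87/3 = 6.623
n/ν for Q = 11.15/3 = 3.717
Smallest n/ν is Q → limiting reagent.
A consumed = (3/3) × 11.15 = 11.15 mol
A remaining = 19.87 − 11.15 = 8.720 mol
mass = 8.720 × 181.66 = 1584 g

1580 g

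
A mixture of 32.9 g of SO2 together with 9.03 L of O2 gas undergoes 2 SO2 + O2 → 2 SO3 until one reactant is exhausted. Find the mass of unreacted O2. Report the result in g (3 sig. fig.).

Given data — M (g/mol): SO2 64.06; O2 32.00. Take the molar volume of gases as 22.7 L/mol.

4.51 g

n(SO2) = 32.90 / 64.06 = 0.5136 mol
n(O2) = 9.030 / 22.7 = 0.3978 mol
n/ν for SO2 = 0.5136/2 = 0.2568
n/ν for O2 = 0.3978/1 = 0.3978
Smallest n/ν is SO2 → limiting reagent.
O2 consumed = (1/2) × 0.5136 = 0.2568 mol
O2 remaining = 0.3978 − 0.2568 = 0.1410 mol
mass = 0.1410 × 32.00 = 4.512 g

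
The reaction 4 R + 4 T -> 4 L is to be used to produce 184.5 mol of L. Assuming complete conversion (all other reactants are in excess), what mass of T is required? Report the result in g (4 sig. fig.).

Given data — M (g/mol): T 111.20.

n(L) = 184.5 mol
n(T) = (4/4) × 184.5 = 184.5 mol
mass = 184.5 × 111.20 = 20520 g

20520 g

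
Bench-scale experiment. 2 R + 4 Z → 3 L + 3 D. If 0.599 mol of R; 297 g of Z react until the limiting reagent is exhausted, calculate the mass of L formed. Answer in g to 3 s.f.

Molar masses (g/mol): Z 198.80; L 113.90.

102 g

n(R) = 0.5990 mol
n(Z) = 297.0 / 198.80 = 1.494 mol
n/ν → R: 0.2995, Z: 0.3735; R is limiting.
n(L) = (3/2) × 0.5990 = 0.8985 mol
mass = 0.8985 × 113.90 = 102.3 g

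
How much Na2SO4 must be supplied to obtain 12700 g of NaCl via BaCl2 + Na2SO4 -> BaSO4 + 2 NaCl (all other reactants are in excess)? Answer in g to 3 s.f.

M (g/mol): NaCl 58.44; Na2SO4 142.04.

n(NaCl) = 12700 / 58.44 = 217.3 mol
n(Na2SO4) = (1/2) × 217.3 = 108.7 mol
mass = 108.7 × 142.04 = 15440 g

15400 g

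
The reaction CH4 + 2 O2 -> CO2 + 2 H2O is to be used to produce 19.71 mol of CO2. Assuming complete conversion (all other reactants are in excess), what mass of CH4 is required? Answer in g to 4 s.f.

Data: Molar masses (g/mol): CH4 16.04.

316.1 g

n(CO2) = 19.71 mol
n(CH4) = (1/1) × 19.71 = 19.71 mol
mass = 19.71 × 16.04 = 316.1 g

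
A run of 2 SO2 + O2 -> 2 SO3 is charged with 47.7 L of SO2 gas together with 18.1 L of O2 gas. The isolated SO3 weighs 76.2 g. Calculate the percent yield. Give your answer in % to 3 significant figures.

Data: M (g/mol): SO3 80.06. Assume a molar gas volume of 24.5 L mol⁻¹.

64.4 %

n(SO2) = 47.70 / 24.5 = 1.947 mol
n(O2) = 18.10 / 24.5 = 0.7388 mol
n/ν → SO2: 0.9735, O2: 0.7388; O2 is limiting.
theoretical n(SO3) = (2/1) × 0.7388 = 1.478 mol → 118.3 g
% yield = 76.2 / 118.3 × 100 = 64.41 %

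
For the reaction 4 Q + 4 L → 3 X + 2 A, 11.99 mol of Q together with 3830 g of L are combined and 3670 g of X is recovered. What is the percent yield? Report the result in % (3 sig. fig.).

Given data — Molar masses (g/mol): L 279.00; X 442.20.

n(Q) = 11.99 mol
n(L) = 3830 / 279.00 = 13.73 mol
n/ν for Q = 11.99/4 = 2.998
n/ν for L = 13.73/4 = 3.433
Smallest n/ν is Q → limiting reagent.
theoretical n(X) = (3/4) × 11.99 = 8.993 mol → 3977 g
% yield = 3670 / 3977 × 100 = 92.28 %

92.3 %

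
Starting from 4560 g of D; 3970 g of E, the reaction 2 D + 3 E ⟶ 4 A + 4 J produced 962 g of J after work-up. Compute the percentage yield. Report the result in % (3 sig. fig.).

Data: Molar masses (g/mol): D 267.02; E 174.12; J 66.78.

47.4 %

n(D) = 4560 / 267.02 = 17.08 mol
n(E) = 3970 / 174.12 = 22.80 mol
n/ν for D = 17.08/2 = 8.540
n/ν for E = 22.80/3 = 7.600
Smallest n/ν is E → limiting reagent.
theoretical n(J) = (4/3) × 22.80 = 30.40 mol → 2030 g
% yield = 962 / 2030 × 100 = 47.39 %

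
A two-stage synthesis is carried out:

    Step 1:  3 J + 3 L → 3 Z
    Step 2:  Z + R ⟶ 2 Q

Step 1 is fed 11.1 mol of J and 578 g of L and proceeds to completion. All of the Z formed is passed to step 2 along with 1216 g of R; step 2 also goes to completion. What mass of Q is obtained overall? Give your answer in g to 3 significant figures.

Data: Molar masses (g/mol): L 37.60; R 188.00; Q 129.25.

Step 1:
n(J) = 11.10 mol
n(L) = 578.0 / 37.60 = 15.37 mol
n/ν → J: 3.700, L: 5.123; J is limiting.
n(Z) produced = (3/3) × 11.10 = 11.10 mol
Step 2:
n(Z) available = 11.10 mol
n(R) = 1216 / 188.00 = 6.468 mol
n/ν → Z: 11.10, R: 6.468; R is limiting.
n(Q) = (2/1) × 6.468 = 12.94 mol
mass = 12.94 × 129.25 = 1672 g

1670 g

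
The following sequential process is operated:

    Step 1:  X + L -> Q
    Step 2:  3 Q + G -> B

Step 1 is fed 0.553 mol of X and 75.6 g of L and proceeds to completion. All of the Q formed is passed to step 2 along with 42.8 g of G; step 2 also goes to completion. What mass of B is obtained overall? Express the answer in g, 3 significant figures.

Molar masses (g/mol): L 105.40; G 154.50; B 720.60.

133 g

Step 1:
n(X) = 0.5530 mol
n(L) = 75.60 / 105.40 = 0.7173 mol
n/ν for X = 0.5530/1 = 0.5530
n/ν for L = 0.7173/1 = 0.7173
Smallest n/ν is X → limiting reagent.
n(Q) produced = (1/1) × 0.5530 = 0.5530 mol
Step 2:
n(Q) available = 0.5530 mol
n(G) = 42.80 / 154.50 = 0.2770 mol
n/ν for Q = 0.5530/3 = 0.1843
n/ν for G = 0.2770/1 = 0.2770
Smallest n/ν is Q → limiting reagent.
n(B) = (1/3) × 0.5530 = 0.1843 mol
mass = 0.1843 × 720.60 = 132.8 g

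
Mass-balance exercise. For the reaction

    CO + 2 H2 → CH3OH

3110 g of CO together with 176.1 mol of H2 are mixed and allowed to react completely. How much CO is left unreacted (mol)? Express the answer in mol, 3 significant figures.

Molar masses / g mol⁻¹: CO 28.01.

n(CO) = 3110 / 28.01 = 111.0 mol
n(H2) = 176.1 mol
n/ν → CO: 111.0, H2: 88.05; H2 is limiting.
CO consumed = (1/2) × 176.1 = 88.05 mol
CO remaining = 111.0 − 88.05 = 22.95 mol

23.0 mol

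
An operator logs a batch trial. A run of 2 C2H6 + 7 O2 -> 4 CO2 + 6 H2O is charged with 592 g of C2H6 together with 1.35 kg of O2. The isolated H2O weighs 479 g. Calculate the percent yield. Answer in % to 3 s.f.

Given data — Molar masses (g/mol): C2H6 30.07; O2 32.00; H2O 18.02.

n(C2H6) = 592.0 / 30.07 = 19.69 mol
n(O2) = 1.350×1000 / 32.00 = 42.19 mol
n/ν → C2H6: 9.845, O2: 6.027; O2 is limiting.
theoretical n(H2O) = (6/7) × 42.19 = 36.16 mol → 651.6 g
% yield = 479 / 651.6 × 100 = 73.51 %

73.5 %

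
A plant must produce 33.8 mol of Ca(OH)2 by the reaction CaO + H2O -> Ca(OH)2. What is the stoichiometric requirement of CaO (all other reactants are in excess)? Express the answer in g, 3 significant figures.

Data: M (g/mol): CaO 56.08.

n(Ca(OH)2) = 33.80 mol
n(CaO) = (1/1) × 33.80 = 33.80 mol
mass = 33.80 × 56.08 = 1896 g

1900 g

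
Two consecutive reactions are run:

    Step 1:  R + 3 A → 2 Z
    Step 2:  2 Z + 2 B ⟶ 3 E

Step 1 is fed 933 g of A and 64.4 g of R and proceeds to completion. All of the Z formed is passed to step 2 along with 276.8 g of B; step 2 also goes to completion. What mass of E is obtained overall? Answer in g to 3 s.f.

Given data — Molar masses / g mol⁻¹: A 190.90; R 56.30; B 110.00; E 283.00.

Step 1:
n(A) = 933.0 / 190.90 = 4.887 mol
n(R) = 64.40 / 56.30 = 1.144 mol
n/ν → A: 1.629, R: 1.144; R is limiting.
n(Z) produced = (2/1) × 1.144 = 2.288 mol
Step 2:
n(Z) available = 2.288 mol
n(B) = 276.8 / 110.00 = 2.516 mol
n/ν → Z: 1.144, B: 1.258; Z is limiting.
n(E) = (3/2) × 2.288 = 3.432 mol
mass = 3.432 × 283.00 = 971.3 g

971 g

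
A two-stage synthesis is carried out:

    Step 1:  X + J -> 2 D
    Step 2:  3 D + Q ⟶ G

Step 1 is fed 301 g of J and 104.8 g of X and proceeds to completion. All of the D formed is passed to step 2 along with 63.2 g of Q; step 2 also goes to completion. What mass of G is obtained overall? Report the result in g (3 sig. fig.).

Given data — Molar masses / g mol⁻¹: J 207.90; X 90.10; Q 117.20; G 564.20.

304 g

Step 1:
n(J) = 301.0 / 207.90 = 1.448 mol
n(X) = 104.8 / 90.10 = 1.163 mol
n/ν for J = 1.448/1 = 1.448
n/ν for X = 1.163/1 = 1.163
Smallest n/ν is X → limiting reagent.
n(D) produced = (2/1) × 1.163 = 2.326 mol
Step 2:
n(D) available = 2.326 mol
n(Q) = 63.20 / 117.20 = 0.5392 mol
n/ν for D = 2.326/3 = 0.7753
n/ν for Q = 0.5392/1 = 0.5392
Smallest n/ν is Q → limiting reagent.
n(G) = (1/1) × 0.5392 = 0.5392 mol
mass = 0.5392 × 564.20 = 304.2 g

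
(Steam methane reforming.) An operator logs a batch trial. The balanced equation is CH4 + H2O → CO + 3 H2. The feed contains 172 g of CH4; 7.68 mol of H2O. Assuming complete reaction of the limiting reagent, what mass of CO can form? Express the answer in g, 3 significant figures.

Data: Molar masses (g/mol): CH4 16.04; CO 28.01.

n(CH4) = 172.0 / 16.04 = 10.72 mol
n(H2O) = 7.680 mol
n/ν → CH4: 10.72, H2O: 7.680; H2O is limiting.
n(CO) = (1/1) × 7.680 = 7.680 mol
mass = 7.680 × 28.01 = 215.1 g

215 g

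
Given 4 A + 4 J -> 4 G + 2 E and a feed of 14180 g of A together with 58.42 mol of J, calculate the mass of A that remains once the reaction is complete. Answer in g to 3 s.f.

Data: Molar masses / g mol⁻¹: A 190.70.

3040 g

n(A) = 14180 / 190.70 = 74.36 mol
n(J) = 58.42 mol
n/ν for A = 74.36/4 = 18.59
n/ν for J = 58.42/4 = 14.61
Smallest n/ν is J → limiting reagent.
A consumed = (4/4) × 58.42 = 58.42 mol
A remaining = 74.36 − 58.42 = 15.94 mol
mass = 15.94 × 190.70 = 3040 g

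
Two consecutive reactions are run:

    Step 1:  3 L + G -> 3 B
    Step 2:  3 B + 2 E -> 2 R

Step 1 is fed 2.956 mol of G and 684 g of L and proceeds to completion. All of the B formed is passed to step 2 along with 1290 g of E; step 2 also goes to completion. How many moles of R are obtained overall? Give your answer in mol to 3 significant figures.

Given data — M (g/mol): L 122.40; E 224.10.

3.73 mol

Step 1:
n(G) = 2.956 mol
n(L) = 684.0 / 122.40 = 5.588 mol
n/ν for G = 2.956/1 = 2.956
n/ν for L = 5.588/3 = 1.863
Smallest n/ν is L → limiting reagent.
n(B) produced = (3/3) × 5.588 = 5.588 mol
Step 2:
n(B) available = 5.588 mol
n(E) = 1290 / 224.10 = 5.756 mol
n/ν for B = 5.588/3 = 1.863
n/ν for E = 5.756/2 = 2.878
Smallest n/ν is B → limiting reagent.
n(R) = (2/3) × 5.588 = 3.725 mol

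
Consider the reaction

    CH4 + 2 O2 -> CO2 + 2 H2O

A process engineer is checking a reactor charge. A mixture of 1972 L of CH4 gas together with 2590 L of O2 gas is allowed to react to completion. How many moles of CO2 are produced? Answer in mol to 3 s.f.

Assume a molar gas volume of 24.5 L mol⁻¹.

52.9 mol

n(CH4) = 1972 / 24.5 = 80.49 mol
n(O2) = 2590 / 24.5 = 105.7 mol
n/ν for CH4 = 80.49/1 = 80.49
n/ν for O2 = 105.7/2 = 52.85
Smallest n/ν is O2 → limiting reagent.
n(CO2) = (1/2) × 105.7 = 52.85 mol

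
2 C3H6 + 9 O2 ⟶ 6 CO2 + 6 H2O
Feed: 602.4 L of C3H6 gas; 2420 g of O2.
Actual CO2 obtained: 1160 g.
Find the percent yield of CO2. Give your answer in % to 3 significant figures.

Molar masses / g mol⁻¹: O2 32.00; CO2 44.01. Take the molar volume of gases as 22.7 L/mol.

52.3 %

n(C3H6) = 602.4 / 22.7 = 26.54 mol
n(O2) = 2420 / 32.00 = 75.63 mol
n/ν for C3H6 = 26.54/2 = 13.27
n/ν for O2 = 75.63/9 = 8.403
Smallest n/ν is O2 → limiting reagent.
theoretical n(CO2) = (6/9) × 75.63 = 50.42 mol → 2219 g
% yield = 1160 / 2219 × 100 = 52.28 %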